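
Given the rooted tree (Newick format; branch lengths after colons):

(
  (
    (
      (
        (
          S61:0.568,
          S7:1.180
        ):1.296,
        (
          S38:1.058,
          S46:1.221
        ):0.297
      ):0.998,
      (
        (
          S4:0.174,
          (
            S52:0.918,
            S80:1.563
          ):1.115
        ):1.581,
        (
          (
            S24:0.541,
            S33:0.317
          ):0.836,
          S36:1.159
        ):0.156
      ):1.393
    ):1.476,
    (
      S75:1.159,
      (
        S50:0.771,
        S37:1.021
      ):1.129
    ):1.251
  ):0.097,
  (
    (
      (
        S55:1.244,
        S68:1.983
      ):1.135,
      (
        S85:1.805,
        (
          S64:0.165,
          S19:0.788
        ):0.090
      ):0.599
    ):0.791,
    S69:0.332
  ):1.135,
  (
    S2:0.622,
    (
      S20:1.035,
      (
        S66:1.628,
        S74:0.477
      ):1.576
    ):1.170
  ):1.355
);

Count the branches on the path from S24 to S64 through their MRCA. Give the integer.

The MRCA of S24 and S64 is the root of the tree.
From S24 up to that node: 6 branches. From S64 up to the same node: 5 branches. Total: 6 + 5 = 11.

11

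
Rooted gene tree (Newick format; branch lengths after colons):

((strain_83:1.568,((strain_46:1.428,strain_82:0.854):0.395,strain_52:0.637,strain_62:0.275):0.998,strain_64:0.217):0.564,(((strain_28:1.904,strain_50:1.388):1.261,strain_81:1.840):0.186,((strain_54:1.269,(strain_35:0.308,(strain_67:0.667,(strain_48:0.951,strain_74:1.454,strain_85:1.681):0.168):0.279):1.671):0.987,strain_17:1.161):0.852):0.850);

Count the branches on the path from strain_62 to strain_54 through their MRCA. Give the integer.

7

The MRCA of strain_62 and strain_54 is the root of the tree.
From strain_62 up to that node: 3 branches. From strain_54 up to the same node: 4 branches. Total: 3 + 4 = 7.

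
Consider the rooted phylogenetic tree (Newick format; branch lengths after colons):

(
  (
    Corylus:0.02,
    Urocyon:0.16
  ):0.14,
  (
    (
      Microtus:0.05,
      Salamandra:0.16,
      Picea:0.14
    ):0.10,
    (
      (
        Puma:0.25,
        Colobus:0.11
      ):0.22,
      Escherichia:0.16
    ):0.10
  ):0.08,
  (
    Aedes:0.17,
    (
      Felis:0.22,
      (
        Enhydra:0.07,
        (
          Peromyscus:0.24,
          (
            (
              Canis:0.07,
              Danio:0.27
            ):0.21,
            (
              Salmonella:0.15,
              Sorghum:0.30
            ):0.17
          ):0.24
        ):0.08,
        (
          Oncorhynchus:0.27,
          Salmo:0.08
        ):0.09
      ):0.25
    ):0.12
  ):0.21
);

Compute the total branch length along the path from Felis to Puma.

1.20

The path runs Felis → … → MRCA → … → Puma; the MRCA is the root of the tree.
Branch lengths along that path: 0.22 + 0.12 + 0.21 + 0.08 + 0.10 + 0.22 + 0.25 = 1.20.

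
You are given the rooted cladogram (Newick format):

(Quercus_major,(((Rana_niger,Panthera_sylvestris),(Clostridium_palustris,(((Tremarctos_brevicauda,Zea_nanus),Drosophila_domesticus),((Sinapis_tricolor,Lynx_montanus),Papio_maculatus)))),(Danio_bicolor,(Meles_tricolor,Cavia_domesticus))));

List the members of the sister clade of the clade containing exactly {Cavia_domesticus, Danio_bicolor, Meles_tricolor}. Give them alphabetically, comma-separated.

The clade containing exactly {Cavia_domesticus, Danio_bicolor, Meles_tricolor} attaches to the tree at the node subtending (((Rana_niger,Panthera_sylvestris),(Clostridium_palustris,(((Tremarctos_brevicauda,Zea_nanus),Drosophila_domesticus),((Sinapis_tricolor,Lynx_montanus),Papio_maculatus)))),(Danio_bicolor,(Meles_tricolor,Cavia_domesticus))).
The other lineage descending from that same node — the sister group — is ((Rana_niger,Panthera_sylvestris),(Clostridium_palustris,(((Tremarctos_brevicauda,Zea_nanus),Drosophila_domesticus),((Sinapis_tricolor,Lynx_montanus),Papio_maculatus)))); its 9 tips in alphabetical order are the answer.

Clostridium_palustris, Drosophila_domesticus, Lynx_montanus, Panthera_sylvestris, Papio_maculatus, Rana_niger, Sinapis_tricolor, Tremarctos_brevicauda, Zea_nanus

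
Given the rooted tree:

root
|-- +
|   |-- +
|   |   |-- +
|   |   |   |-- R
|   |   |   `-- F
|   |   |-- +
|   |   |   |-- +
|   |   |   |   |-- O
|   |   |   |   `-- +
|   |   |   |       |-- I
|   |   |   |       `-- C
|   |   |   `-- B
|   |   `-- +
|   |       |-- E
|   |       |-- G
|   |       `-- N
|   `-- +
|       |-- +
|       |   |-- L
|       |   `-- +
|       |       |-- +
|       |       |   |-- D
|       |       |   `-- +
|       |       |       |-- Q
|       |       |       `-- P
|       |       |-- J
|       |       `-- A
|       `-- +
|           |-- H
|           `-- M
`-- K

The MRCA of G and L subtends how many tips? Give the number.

17

The MRCA of G and L is the node subtending (((R,F),((O,(I,C)),B),(E,G,N)),((L,((D,(Q,P)),J,A)),(H,M))).
That clade contains 17 terminal taxa: A, B, C, D, E, F, G, H, I, J, L, M, N, O, P, Q, R.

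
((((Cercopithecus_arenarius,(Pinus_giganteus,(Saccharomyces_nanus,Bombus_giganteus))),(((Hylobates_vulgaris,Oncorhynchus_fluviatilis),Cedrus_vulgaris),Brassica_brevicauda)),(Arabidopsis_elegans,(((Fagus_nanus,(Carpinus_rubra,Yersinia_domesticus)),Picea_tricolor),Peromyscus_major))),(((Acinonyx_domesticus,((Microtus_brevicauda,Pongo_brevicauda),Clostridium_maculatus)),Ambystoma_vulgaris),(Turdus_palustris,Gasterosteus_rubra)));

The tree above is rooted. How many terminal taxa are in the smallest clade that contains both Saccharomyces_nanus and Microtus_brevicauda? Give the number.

21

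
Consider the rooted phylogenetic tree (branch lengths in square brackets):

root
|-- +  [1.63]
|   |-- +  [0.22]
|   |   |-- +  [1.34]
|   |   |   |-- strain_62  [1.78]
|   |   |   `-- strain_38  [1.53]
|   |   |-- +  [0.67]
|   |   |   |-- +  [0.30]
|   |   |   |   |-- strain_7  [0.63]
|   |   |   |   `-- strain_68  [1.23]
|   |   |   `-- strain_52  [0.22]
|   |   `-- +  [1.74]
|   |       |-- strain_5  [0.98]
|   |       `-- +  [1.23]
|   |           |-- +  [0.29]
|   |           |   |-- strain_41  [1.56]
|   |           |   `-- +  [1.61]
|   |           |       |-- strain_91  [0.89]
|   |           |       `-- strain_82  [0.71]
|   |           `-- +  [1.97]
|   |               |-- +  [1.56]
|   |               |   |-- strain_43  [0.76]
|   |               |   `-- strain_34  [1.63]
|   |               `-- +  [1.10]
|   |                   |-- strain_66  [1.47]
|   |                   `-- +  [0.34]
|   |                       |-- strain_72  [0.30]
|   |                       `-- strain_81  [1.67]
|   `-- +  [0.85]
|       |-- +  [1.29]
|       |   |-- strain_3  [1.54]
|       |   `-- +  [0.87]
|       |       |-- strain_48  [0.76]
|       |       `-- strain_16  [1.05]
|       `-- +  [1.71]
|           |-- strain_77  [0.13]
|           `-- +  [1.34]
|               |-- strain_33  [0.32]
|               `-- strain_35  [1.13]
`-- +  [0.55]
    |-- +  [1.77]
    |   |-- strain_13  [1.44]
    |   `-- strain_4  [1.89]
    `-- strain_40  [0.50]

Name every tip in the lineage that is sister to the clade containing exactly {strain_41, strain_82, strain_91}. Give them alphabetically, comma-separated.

The clade containing exactly {strain_41, strain_82, strain_91} attaches to the tree at the node subtending ((strain_41,(strain_91,strain_82)),((strain_43,strain_34),(strain_66,(strain_72,strain_81)))).
The other lineage descending from that same node — the sister group — is ((strain_43,strain_34),(strain_66,(strain_72,strain_81))); its 5 tips in alphabetical order are the answer.

strain_34, strain_43, strain_66, strain_72, strain_81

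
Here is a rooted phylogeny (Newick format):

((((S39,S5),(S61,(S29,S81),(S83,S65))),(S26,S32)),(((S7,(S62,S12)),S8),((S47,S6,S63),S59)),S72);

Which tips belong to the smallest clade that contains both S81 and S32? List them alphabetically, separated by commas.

S26, S29, S32, S39, S5, S61, S65, S81, S83

Tracing S81: it sits inside (S29,S81).
Tracing S32: it sits inside (S26,S32).
The smallest clade enclosing both is (((S39,S5),(S61,(S29,S81),(S83,S65))),(S26,S32)); the answer is its 9 terminal taxa in alphabetical order.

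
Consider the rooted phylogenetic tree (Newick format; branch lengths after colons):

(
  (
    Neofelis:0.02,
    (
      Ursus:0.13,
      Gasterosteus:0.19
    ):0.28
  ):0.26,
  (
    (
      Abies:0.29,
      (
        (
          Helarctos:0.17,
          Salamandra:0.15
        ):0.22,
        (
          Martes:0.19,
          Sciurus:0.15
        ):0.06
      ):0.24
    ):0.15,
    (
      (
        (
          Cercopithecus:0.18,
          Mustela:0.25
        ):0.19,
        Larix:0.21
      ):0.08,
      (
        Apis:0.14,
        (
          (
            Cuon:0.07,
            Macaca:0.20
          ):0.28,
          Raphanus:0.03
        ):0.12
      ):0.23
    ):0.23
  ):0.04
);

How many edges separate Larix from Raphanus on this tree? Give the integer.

The MRCA of Larix and Raphanus is the node subtending (((Cercopithecus,Mustela),Larix),(Apis,((Cuon,Macaca),Raphanus))).
From Larix up to that node: 2 branches. From Raphanus up to the same node: 3 branches. Total: 2 + 3 = 5.

5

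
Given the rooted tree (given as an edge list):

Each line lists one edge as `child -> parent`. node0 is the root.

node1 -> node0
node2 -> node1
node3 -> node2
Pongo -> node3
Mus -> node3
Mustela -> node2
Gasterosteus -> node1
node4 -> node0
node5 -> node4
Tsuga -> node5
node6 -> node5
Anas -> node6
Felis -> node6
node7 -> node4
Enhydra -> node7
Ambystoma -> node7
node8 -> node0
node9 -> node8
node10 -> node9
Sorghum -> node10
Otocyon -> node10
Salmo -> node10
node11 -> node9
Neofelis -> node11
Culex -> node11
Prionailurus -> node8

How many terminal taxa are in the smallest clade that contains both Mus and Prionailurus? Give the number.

The MRCA of Mus and Prionailurus is the root, so the clade is the entire tree.
That clade contains 15 terminal taxa: Ambystoma, Anas, Culex, Enhydra, Felis, Gasterosteus, Mus, Mustela, Neofelis, Otocyon, Pongo, Prionailurus, Salmo, Sorghum, Tsuga.

15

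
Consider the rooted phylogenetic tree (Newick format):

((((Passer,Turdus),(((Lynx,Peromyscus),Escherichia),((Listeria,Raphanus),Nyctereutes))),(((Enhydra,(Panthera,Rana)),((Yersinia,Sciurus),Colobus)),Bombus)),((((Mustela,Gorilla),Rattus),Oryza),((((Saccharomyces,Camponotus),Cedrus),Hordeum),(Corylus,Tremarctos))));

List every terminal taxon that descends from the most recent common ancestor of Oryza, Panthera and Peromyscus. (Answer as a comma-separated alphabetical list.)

Tracing Oryza: it sits inside (((Mustela,Gorilla),Rattus),Oryza).
Tracing Panthera: it sits inside (Panthera,Rana).
Tracing Peromyscus: it sits inside (Lynx,Peromyscus).
The smallest clade enclosing all 3 is the whole tree (their MRCA is the root), so the answer is all 25 tips in alphabetical order.

Bombus, Camponotus, Cedrus, Colobus, Corylus, Enhydra, Escherichia, Gorilla, Hordeum, Listeria, Lynx, Mustela, Nyctereutes, Oryza, Panthera, Passer, Peromyscus, Rana, Raphanus, Rattus, Saccharomyces, Sciurus, Tremarctos, Turdus, Yersinia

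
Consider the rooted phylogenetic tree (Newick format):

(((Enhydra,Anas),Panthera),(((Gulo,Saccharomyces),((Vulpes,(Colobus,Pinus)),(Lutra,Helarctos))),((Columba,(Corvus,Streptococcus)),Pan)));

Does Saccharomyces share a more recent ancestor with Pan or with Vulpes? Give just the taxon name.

Vulpes

The MRCA of Saccharomyces and Vulpes subtends ((Gulo,Saccharomyces),((Vulpes,(Colobus,Pinus)),(Lutra,Helarctos))) (7 taxa).
The MRCA of Saccharomyces and Pan subtends (((Gulo,Saccharomyces),((Vulpes,(Colobus,Pinus)),(Lutra,Helarctos))),((Columba,(Corvus,Streptococcus)),Pan)) (11 taxa).
The first is nested inside the second, so Saccharomyces shares a more recent common ancestor with Vulpes.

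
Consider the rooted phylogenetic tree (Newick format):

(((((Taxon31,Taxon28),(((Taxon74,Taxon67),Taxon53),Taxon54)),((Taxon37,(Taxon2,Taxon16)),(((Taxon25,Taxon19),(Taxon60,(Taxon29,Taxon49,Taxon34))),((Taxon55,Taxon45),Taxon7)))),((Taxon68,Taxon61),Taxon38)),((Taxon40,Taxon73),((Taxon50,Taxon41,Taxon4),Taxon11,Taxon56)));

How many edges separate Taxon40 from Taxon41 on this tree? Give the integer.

The MRCA of Taxon40 and Taxon41 is the node subtending ((Taxon40,Taxon73),((Taxon50,Taxon41,Taxon4),Taxon11,Taxon56)).
From Taxon40 up to that node: 2 branches. From Taxon41 up to the same node: 3 branches. Total: 2 + 3 = 5.

5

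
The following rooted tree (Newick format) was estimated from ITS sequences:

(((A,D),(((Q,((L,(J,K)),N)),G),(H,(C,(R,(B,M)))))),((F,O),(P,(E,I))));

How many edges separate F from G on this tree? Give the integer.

The MRCA of F and G is the root of the tree.
From F up to that node: 3 branches. From G up to the same node: 4 branches. Total: 3 + 4 = 7.

7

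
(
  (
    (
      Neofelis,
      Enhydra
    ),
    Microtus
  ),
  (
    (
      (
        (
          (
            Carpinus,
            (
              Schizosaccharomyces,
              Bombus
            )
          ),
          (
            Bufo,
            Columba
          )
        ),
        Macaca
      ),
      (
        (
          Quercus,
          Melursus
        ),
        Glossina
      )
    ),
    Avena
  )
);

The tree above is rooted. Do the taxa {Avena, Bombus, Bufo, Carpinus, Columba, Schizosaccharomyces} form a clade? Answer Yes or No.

No

The MRCA of the listed taxa subtends (((((Carpinus,(Schizosaccharomyces,Bombus)),(Bufo,Columba)),Macaca),((Quercus,Melursus),Glossina)),Avena).
That clade also contains Glossina, Macaca, Melursus, Quercus, which are not in the proposed group, so the group is not monophyletic.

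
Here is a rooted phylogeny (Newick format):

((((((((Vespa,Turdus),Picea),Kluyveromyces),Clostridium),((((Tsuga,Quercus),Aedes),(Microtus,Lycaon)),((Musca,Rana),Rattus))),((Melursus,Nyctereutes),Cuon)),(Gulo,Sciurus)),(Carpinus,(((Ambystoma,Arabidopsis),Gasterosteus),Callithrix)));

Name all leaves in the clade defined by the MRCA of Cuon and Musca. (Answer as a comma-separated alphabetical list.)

Aedes, Clostridium, Cuon, Kluyveromyces, Lycaon, Melursus, Microtus, Musca, Nyctereutes, Picea, Quercus, Rana, Rattus, Tsuga, Turdus, Vespa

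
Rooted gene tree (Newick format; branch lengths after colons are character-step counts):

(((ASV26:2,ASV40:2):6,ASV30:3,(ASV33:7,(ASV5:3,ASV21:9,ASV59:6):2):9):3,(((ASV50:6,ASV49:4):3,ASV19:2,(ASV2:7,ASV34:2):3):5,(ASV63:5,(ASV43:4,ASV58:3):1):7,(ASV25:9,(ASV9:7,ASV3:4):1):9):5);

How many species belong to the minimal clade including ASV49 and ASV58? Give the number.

11

The MRCA of ASV49 and ASV58 is the node subtending (((ASV50,ASV49),ASV19,(ASV2,ASV34)),(ASV63,(ASV43,ASV58)),(ASV25,(ASV9,ASV3))).
That clade contains 11 terminal taxa: ASV19, ASV2, ASV25, ASV3, ASV34, ASV43, ASV49, ASV50, ASV58, ASV63, ASV9.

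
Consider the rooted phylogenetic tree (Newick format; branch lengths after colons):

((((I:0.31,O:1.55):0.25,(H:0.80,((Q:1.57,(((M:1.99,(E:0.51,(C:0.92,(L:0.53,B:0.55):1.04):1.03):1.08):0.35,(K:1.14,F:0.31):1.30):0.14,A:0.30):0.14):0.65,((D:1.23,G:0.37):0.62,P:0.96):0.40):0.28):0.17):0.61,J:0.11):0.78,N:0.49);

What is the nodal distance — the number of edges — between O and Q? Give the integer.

6

The MRCA of O and Q is the node subtending ((I,O),(H,((Q,(((M,(E,(C,(L,B)))),(K,F)),A)),((D,G),P)))).
From O up to that node: 2 branches. From Q up to the same node: 4 branches. Total: 2 + 4 = 6.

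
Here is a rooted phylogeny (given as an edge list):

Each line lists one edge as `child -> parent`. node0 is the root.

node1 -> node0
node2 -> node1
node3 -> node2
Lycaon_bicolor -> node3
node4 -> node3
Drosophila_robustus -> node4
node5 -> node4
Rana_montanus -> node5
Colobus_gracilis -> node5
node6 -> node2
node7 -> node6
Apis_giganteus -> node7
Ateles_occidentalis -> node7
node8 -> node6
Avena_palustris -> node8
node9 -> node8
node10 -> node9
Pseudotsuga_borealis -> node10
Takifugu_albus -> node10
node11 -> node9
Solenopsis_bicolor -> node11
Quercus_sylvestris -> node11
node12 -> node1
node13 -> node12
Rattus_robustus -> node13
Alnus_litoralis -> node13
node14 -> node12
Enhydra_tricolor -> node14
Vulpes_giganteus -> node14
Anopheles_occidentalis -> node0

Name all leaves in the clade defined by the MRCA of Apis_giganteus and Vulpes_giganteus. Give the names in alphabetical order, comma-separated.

Alnus_litoralis, Apis_giganteus, Ateles_occidentalis, Avena_palustris, Colobus_gracilis, Drosophila_robustus, Enhydra_tricolor, Lycaon_bicolor, Pseudotsuga_borealis, Quercus_sylvestris, Rana_montanus, Rattus_robustus, Solenopsis_bicolor, Takifugu_albus, Vulpes_giganteus

Tracing Apis_giganteus: it sits inside (Apis_giganteus,Ateles_occidentalis).
Tracing Vulpes_giganteus: it sits inside (Enhydra_tricolor,Vulpes_giganteus).
The smallest clade enclosing both is (((Lycaon_bicolor,(Drosophila_robustus,(Rana_montanus,Colobus_gracilis))),((Apis_giganteus,Ateles_occidentalis),(Avena_palustris,((Pseudotsuga_borealis,Takifugu_albus),(Solenopsis_bicolor,Quercus_sylvestris))))),((Rattus_robustus,Alnus_litoralis),(Enhydra_tricolor,Vulpes_giganteus))); the answer is its 15 terminal taxa in alphabetical order.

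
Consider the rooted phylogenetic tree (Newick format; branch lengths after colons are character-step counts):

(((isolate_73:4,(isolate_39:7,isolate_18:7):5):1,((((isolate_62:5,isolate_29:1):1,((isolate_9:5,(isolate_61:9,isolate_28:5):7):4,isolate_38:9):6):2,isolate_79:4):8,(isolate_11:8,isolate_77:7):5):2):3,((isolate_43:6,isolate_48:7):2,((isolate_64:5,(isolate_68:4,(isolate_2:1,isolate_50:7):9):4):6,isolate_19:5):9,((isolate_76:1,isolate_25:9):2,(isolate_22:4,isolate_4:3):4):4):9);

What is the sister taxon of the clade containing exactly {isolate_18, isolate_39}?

isolate_73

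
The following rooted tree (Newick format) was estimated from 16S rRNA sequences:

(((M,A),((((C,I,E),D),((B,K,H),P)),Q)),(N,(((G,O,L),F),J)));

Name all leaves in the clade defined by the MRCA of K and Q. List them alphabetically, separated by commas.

Tracing K: it sits inside (B,K,H).
Tracing Q: it sits inside ((((C,I,E),D),((B,K,H),P)),Q).
The smallest clade enclosing both is ((((C,I,E),D),((B,K,H),P)),Q); the answer is its 9 terminal taxa in alphabetical order.

B, C, D, E, H, I, K, P, Q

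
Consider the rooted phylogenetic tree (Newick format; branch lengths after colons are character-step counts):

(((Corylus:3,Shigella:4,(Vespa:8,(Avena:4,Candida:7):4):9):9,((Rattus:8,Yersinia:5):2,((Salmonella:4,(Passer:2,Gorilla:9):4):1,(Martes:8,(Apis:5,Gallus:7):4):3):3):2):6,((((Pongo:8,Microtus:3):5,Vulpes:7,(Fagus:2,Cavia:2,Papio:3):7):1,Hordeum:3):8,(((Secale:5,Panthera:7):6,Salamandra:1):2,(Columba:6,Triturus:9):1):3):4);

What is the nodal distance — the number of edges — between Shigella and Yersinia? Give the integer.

The MRCA of Shigella and Yersinia is the node subtending ((Corylus,Shigella,(Vespa,(Avena,Candida))),((Rattus,Yersinia),((Salmonella,(Passer,Gorilla)),(Martes,(Apis,Gallus))))).
From Shigella up to that node: 2 branches. From Yersinia up to the same node: 3 branches. Total: 2 + 3 = 5.

5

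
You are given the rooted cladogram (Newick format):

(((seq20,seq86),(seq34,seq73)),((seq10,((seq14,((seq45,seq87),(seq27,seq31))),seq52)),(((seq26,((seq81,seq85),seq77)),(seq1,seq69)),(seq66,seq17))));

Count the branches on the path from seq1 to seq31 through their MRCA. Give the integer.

The MRCA of seq1 and seq31 is the node subtending ((seq10,((seq14,((seq45,seq87),(seq27,seq31))),seq52)),(((seq26,((seq81,seq85),seq77)),(seq1,seq69)),(seq66,seq17))).
From seq1 up to that node: 4 branches. From seq31 up to the same node: 6 branches. Total: 4 + 6 = 10.

10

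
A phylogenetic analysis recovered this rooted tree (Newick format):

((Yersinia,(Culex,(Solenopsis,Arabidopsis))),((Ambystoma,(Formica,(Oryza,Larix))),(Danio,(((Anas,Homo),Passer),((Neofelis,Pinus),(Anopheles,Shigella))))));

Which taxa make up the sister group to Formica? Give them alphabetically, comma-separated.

Formica attaches to the tree at the node subtending (Formica,(Oryza,Larix)).
The other lineage descending from that same node — the sister group — is (Oryza,Larix); its 2 tips in alphabetical order are the answer.

Larix, Oryza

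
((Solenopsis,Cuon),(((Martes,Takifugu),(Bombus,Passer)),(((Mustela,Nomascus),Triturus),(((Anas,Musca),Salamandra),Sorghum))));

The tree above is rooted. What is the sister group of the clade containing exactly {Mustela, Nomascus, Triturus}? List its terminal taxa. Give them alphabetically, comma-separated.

Anas, Musca, Salamandra, Sorghum

The clade containing exactly {Mustela, Nomascus, Triturus} attaches to the tree at the node subtending (((Mustela,Nomascus),Triturus),(((Anas,Musca),Salamandra),Sorghum)).
The other lineage descending from that same node — the sister group — is (((Anas,Musca),Salamandra),Sorghum); its 4 tips in alphabetical order are the answer.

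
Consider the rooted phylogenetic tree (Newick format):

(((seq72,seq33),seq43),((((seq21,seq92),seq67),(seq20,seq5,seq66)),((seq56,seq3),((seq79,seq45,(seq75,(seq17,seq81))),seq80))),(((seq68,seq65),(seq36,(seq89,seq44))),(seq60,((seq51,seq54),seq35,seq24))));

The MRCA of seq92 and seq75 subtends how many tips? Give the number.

14

The MRCA of seq92 and seq75 is the node subtending ((((seq21,seq92),seq67),(seq20,seq5,seq66)),((seq56,seq3),((seq79,seq45,(seq75,(seq17,seq81))),seq80))).
That clade contains 14 terminal taxa: seq17, seq20, seq21, seq3, seq45, seq5, seq56, seq66, seq67, seq75, seq79, seq80, seq81, seq92.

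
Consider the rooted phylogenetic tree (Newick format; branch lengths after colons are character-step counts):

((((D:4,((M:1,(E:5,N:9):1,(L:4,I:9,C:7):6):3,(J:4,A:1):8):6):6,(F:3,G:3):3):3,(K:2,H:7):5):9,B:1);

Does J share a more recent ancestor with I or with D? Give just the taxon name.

I

The MRCA of J and I subtends ((M,(E,N),(L,I,C)),(J,A)) (8 taxa).
The MRCA of J and D subtends (D,((M,(E,N),(L,I,C)),(J,A))) (9 taxa).
The first is nested inside the second, so J shares a more recent common ancestor with I.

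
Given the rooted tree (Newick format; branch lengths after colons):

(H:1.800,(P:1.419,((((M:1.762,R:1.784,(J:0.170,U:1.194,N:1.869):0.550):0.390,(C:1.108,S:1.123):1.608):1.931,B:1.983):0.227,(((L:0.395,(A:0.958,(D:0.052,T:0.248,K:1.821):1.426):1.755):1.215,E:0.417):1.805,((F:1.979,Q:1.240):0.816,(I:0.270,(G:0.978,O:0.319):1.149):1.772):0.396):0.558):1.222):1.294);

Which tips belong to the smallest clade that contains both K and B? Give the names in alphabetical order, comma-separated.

Tracing K: it sits inside (D,T,K).
Tracing B: it sits inside (((M,R,(J,U,N)),(C,S)),B).
The smallest clade enclosing both is ((((M,R,(J,U,N)),(C,S)),B),(((L,(A,(D,T,K))),E),((F,Q),(I,(G,O))))); the answer is its 19 terminal taxa in alphabetical order.

A, B, C, D, E, F, G, I, J, K, L, M, N, O, Q, R, S, T, U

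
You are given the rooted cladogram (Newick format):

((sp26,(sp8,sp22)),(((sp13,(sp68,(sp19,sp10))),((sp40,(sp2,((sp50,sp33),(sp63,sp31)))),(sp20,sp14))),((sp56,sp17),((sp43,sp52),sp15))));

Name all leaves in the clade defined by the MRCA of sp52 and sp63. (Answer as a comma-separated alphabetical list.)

Tracing sp52: it sits inside (sp43,sp52).
Tracing sp63: it sits inside (sp63,sp31).
The smallest clade enclosing both is (((sp13,(sp68,(sp19,sp10))),((sp40,(sp2,((sp50,sp33),(sp63,sp31)))),(sp20,sp14))),((sp56,sp17),((sp43,sp52),sp15))); the answer is its 17 terminal taxa in alphabetical order.

sp10, sp13, sp14, sp15, sp17, sp19, sp2, sp20, sp31, sp33, sp40, sp43, sp50, sp52, sp56, sp63, sp68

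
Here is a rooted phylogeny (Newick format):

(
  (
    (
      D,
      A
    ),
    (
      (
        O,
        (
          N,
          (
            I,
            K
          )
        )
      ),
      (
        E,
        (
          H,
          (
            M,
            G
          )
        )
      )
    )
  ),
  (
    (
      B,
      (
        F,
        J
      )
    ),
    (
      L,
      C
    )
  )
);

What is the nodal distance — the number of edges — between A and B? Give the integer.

The MRCA of A and B is the root of the tree.
From A up to that node: 3 branches. From B up to the same node: 3 branches. Total: 3 + 3 = 6.

6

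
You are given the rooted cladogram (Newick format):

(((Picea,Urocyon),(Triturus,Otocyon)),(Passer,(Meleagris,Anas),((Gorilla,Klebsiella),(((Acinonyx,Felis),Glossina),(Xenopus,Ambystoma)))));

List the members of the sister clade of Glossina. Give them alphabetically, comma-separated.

Glossina attaches to the tree at the node subtending ((Acinonyx,Felis),Glossina).
The other lineage descending from that same node — the sister group — is (Acinonyx,Felis); its 2 tips in alphabetical order are the answer.

Acinonyx, Felis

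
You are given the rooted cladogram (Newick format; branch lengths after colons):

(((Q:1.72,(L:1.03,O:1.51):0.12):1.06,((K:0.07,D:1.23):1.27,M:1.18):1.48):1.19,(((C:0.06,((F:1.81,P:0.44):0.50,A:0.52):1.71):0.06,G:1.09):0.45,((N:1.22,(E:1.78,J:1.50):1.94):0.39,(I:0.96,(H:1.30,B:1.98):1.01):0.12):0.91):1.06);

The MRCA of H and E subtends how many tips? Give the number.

6

The MRCA of H and E is the node subtending ((N,(E,J)),(I,(H,B))).
That clade contains 6 terminal taxa: B, E, H, I, J, N.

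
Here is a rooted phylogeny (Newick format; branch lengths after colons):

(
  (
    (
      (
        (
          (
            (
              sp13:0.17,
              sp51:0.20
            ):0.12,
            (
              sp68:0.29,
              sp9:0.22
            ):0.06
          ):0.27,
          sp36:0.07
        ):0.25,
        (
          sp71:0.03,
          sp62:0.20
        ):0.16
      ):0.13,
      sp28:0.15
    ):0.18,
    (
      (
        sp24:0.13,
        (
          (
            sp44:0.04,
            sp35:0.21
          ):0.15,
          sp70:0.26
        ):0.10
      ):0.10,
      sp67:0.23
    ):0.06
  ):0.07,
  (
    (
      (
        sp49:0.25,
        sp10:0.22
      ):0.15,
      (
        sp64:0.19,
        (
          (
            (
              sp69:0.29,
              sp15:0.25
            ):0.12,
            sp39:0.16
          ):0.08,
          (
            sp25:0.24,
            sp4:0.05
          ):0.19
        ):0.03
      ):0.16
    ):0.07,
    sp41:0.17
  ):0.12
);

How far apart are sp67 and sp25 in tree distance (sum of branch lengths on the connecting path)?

The path runs sp67 → … → MRCA → … → sp25; the MRCA is the root of the tree.
Branch lengths along that path: 0.23 + 0.06 + 0.07 + 0.12 + 0.07 + 0.16 + 0.03 + 0.19 + 0.24 = 1.17.

1.17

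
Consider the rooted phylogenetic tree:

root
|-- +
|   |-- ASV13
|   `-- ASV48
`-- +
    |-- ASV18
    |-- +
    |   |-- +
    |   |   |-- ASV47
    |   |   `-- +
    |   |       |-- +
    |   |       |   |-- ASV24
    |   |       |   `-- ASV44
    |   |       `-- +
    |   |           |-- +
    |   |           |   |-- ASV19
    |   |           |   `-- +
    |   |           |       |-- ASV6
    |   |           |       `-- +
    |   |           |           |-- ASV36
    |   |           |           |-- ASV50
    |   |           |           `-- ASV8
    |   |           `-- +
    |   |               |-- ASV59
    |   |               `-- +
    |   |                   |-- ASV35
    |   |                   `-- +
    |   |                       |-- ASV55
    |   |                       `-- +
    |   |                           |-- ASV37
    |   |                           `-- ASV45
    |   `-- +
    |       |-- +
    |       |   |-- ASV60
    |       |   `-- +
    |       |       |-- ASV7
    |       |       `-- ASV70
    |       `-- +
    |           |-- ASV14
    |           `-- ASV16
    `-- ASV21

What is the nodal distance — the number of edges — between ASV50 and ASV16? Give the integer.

10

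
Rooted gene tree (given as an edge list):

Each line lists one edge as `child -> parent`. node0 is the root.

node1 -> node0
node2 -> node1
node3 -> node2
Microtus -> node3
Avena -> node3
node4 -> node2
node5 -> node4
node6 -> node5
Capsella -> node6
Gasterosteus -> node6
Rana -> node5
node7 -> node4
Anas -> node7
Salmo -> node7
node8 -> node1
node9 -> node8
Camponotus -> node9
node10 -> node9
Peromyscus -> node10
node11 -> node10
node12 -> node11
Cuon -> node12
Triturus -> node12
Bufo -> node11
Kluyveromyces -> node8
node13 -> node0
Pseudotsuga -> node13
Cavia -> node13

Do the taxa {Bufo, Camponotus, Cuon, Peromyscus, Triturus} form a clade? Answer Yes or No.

Yes

The most recent common ancestor of these taxa subtends (Camponotus,(Peromyscus,((Cuon,Triturus),Bufo))).
That clade has exactly 5 tips — every listed taxon and nothing else — so the group is monophyletic.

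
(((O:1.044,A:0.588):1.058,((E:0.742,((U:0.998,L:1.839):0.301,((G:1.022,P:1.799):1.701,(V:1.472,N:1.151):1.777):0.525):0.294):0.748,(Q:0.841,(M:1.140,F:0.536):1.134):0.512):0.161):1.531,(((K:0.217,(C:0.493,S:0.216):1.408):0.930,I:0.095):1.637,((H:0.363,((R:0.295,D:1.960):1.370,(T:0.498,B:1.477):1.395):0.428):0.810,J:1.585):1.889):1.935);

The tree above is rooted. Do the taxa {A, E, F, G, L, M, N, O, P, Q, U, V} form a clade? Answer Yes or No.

Yes

The most recent common ancestor of these taxa subtends ((O,A),((E,((U,L),((G,P),(V,N)))),(Q,(M,F)))).
That clade has exactly 12 tips — every listed taxon and nothing else — so the group is monophyletic.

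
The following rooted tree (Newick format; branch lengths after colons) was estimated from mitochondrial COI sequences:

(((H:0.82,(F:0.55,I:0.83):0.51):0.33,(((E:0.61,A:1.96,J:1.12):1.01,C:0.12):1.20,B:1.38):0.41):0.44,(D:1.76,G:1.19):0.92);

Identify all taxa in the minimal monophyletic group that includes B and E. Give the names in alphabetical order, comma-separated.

Tracing B: it sits inside (((E,A,J),C),B).
Tracing E: it sits inside (E,A,J).
The smallest clade enclosing both is (((E,A,J),C),B); the answer is its 5 terminal taxa in alphabetical order.

A, B, C, E, J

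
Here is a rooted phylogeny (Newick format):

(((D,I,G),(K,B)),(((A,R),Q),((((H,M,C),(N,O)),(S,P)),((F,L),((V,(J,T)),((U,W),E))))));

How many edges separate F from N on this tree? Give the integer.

The MRCA of F and N is the node subtending ((((H,M,C),(N,O)),(S,P)),((F,L),((V,(J,T)),((U,W),E)))).
From F up to that node: 3 branches. From N up to the same node: 4 branches. Total: 3 + 4 = 7.

7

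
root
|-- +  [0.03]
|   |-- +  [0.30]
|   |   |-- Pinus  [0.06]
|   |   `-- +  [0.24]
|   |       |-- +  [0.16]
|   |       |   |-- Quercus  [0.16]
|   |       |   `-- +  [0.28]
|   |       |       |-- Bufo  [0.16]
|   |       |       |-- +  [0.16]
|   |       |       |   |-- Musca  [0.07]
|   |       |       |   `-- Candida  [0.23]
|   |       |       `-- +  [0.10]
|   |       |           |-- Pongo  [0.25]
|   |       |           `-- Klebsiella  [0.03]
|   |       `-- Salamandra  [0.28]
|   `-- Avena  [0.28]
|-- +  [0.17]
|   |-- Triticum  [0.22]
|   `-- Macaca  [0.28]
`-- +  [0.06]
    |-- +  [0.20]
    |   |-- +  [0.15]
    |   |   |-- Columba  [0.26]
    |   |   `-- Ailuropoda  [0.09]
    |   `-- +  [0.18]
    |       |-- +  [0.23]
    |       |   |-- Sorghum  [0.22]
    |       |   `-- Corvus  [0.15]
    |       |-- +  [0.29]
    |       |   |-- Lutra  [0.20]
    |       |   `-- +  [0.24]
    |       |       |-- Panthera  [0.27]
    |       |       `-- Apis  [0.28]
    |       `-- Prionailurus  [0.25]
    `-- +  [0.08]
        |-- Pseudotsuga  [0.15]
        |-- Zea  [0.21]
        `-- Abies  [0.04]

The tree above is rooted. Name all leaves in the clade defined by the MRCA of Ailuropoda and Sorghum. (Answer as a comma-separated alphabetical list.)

Ailuropoda, Apis, Columba, Corvus, Lutra, Panthera, Prionailurus, Sorghum

Tracing Ailuropoda: it sits inside (Columba,Ailuropoda).
Tracing Sorghum: it sits inside (Sorghum,Corvus).
The smallest clade enclosing both is ((Columba,Ailuropoda),((Sorghum,Corvus),(Lutra,(Panthera,Apis)),Prionailurus)); the answer is its 8 terminal taxa in alphabetical order.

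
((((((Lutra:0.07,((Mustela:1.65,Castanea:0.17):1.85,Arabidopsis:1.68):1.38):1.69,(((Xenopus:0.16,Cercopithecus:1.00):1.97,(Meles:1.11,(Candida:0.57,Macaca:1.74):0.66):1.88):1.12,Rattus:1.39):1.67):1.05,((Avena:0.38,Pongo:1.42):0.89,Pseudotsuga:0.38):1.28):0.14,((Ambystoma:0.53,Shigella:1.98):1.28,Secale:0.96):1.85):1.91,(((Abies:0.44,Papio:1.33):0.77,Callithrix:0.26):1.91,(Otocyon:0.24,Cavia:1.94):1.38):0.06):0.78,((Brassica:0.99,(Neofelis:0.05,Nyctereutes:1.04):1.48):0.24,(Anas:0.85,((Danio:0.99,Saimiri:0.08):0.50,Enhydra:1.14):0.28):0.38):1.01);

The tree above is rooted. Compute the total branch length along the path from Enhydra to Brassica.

3.03

The path runs Enhydra → … → MRCA → … → Brassica; the MRCA is the node subtending ((Brassica,(Neofelis,Nyctereutes)),(Anas,((Danio,Saimiri),Enhydra))).
Branch lengths along that path: 1.14 + 0.28 + 0.38 + 0.24 + 0.99 = 3.03.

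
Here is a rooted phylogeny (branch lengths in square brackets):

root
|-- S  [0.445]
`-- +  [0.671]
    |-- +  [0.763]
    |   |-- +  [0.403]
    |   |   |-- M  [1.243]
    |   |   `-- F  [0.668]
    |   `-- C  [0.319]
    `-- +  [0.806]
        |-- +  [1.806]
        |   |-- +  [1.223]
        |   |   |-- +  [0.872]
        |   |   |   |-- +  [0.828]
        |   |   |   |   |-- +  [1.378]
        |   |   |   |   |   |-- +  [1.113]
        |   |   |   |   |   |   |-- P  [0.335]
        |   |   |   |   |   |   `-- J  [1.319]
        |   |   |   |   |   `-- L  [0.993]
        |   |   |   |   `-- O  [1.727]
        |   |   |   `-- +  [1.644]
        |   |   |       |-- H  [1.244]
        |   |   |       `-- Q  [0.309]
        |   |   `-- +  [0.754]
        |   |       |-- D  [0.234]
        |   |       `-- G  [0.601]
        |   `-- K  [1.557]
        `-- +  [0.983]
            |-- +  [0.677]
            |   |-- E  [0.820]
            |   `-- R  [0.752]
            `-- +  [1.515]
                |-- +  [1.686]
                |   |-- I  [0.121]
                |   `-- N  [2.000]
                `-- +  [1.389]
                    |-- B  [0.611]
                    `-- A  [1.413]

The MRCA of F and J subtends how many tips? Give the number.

18

The MRCA of F and J is the node subtending (((M,F),C),(((((((P,J),L),O),(H,Q)),(D,G)),K),((E,R),((I,N),(B,A))))).
That clade contains 18 terminal taxa: A, B, C, D, E, F, G, H, I, J, K, L, M, N, O, P, Q, R.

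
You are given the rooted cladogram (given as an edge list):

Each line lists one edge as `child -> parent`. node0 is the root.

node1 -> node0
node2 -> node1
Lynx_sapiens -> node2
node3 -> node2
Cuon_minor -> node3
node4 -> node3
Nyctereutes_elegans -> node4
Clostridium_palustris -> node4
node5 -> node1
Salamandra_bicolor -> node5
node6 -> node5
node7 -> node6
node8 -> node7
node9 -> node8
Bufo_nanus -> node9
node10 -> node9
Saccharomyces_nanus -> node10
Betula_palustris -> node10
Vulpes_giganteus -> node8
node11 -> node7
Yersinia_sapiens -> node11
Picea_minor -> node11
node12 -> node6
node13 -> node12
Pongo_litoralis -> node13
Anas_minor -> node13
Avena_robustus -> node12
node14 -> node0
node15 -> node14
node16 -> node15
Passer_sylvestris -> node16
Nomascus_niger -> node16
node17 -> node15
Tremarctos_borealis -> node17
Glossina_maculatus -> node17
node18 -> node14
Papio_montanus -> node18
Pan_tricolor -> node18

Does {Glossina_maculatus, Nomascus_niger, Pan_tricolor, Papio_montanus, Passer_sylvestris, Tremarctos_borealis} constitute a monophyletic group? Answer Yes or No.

Yes

The most recent common ancestor of these taxa subtends (((Passer_sylvestris,Nomascus_niger),(Tremarctos_borealis,Glossina_maculatus)),(Papio_montanus,Pan_tricolor)).
That clade has exactly 6 tips — every listed taxon and nothing else — so the group is monophyletic.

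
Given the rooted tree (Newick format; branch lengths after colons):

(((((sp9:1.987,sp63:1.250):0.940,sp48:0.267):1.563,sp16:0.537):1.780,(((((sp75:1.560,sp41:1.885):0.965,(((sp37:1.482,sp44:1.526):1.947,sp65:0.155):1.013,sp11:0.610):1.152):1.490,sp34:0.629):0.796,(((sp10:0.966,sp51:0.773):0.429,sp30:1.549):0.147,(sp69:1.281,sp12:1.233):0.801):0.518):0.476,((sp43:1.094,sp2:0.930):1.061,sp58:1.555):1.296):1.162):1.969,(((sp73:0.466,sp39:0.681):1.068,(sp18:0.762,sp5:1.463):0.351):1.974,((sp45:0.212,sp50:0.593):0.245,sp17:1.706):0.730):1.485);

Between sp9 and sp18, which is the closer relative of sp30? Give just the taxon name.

sp9

The MRCA of sp30 and sp9 subtends ((((sp9,sp63),sp48),sp16),(((((sp75,sp41),(((sp37,sp44),sp65),sp11)),sp34),(((sp10,sp51),sp30),(sp69,sp12))),((sp43,sp2),sp58))) (19 taxa).
The MRCA of sp30 and sp18 is the root, subtending the entire tree (26 taxa).
The first is nested inside the second, so sp30 shares a more recent common ancestor with sp9.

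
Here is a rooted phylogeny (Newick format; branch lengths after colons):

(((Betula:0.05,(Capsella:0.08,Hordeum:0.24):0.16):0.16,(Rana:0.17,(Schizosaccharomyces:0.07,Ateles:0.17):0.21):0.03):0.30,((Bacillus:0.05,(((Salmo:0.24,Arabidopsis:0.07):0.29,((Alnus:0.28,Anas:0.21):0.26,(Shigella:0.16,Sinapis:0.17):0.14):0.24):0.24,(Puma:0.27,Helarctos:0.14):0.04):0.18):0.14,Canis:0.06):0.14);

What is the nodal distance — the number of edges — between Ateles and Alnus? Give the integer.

The MRCA of Ateles and Alnus is the root of the tree.
From Ateles up to that node: 4 branches. From Alnus up to the same node: 7 branches. Total: 4 + 7 = 11.

11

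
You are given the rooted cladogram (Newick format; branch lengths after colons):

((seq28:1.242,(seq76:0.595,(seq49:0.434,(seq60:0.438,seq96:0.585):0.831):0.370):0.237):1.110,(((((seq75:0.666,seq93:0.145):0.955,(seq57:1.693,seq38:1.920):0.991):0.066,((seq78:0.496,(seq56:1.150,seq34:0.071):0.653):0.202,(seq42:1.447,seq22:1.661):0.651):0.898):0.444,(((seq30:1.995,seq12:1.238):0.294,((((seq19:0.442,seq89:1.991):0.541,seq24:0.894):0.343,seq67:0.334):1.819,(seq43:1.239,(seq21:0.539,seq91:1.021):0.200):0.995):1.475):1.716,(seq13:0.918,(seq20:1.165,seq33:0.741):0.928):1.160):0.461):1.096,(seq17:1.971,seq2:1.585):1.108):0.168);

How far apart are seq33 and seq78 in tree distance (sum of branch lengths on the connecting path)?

5.330

The path runs seq33 → … → MRCA → … → seq78; the MRCA is the node subtending ((((seq75,seq93),(seq57,seq38)),((seq78,(seq56,seq34)),(seq42,seq22))),(((seq30,seq12),((((seq19,seq89),seq24),seq67),(seq43,(seq21,seq91)))),(seq13,(seq20,seq33)))).
Branch lengths along that path: 0.741 + 0.928 + 1.160 + 0.461 + 0.444 + 0.898 + 0.202 + 0.496 = 5.330.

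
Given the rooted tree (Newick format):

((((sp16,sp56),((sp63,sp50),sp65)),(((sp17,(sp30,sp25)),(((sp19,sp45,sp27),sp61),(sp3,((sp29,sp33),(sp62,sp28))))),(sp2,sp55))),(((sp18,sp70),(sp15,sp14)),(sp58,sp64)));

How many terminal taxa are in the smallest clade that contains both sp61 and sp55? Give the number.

14

The MRCA of sp61 and sp55 is the node subtending (((sp17,(sp30,sp25)),(((sp19,sp45,sp27),sp61),(sp3,((sp29,sp33),(sp62,sp28))))),(sp2,sp55)).
That clade contains 14 terminal taxa: sp17, sp19, sp2, sp25, sp27, sp28, sp29, sp3, sp30, sp33, sp45, sp55, sp61, sp62.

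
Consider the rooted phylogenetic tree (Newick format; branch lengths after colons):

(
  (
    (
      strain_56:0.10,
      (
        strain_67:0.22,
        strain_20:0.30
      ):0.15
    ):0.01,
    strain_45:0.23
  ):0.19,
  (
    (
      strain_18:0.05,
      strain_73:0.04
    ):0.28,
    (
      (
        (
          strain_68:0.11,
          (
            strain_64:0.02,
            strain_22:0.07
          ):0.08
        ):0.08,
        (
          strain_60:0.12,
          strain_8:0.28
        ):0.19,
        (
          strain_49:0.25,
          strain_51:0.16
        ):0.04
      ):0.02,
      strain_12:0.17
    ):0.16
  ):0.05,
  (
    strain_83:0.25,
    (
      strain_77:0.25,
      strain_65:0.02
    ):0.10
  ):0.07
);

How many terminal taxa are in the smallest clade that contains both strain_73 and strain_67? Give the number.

17

The MRCA of strain_73 and strain_67 is the root, so the clade is the entire tree.
That clade contains 17 terminal taxa: strain_12, strain_18, strain_20, strain_22, strain_45, strain_49, strain_51, strain_56, strain_60, strain_64, strain_65, strain_67, strain_68, strain_73, strain_77, strain_8, strain_83.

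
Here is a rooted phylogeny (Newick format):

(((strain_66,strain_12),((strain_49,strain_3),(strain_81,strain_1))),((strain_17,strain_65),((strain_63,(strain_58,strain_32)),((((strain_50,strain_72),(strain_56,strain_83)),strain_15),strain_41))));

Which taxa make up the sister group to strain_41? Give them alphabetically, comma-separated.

strain_15, strain_50, strain_56, strain_72, strain_83

strain_41 attaches to the tree at the node subtending ((((strain_50,strain_72),(strain_56,strain_83)),strain_15),strain_41).
The other lineage descending from that same node — the sister group — is (((strain_50,strain_72),(strain_56,strain_83)),strain_15); its 5 tips in alphabetical order are the answer.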